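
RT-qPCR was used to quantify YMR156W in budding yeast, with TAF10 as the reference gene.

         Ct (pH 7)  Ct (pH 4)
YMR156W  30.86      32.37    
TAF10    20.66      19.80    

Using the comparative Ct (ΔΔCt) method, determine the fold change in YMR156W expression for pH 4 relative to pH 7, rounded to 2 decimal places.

ΔCt(pH 7) = 30.860 − 20.660 = 10.200
ΔCt(pH 4) = 32.370 − 19.800 = 12.570
ΔΔCt = 12.570 − 10.200 = 2.370
Fold change = 2^(−2.370) = 0.193

0.19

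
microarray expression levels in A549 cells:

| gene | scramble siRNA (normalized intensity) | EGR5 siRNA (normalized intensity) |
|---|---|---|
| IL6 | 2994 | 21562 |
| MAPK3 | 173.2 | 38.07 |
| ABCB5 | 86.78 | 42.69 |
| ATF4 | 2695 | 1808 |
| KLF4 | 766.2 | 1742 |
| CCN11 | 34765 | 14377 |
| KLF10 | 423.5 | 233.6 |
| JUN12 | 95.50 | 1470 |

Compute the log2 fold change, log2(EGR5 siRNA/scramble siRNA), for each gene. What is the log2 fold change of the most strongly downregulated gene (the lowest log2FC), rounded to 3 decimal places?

log2(21562/2994) = 2.848  (IL6)
log2(38.07/173.2) = -2.186  (MAPK3)
log2(42.69/86.78) = -1.023  (ABCB5)
log2(1808/2695) = -0.576  (ATF4)
log2(1742/766.2) = 1.185  (KLF4)
log2(14377/34765) = -1.274  (CCN11)
log2(233.6/423.5) = -0.858  (KLF10)
log2(1470/95.50) = 3.944  (JUN12)
MAPK3 is most strongly downregulated.

-2.186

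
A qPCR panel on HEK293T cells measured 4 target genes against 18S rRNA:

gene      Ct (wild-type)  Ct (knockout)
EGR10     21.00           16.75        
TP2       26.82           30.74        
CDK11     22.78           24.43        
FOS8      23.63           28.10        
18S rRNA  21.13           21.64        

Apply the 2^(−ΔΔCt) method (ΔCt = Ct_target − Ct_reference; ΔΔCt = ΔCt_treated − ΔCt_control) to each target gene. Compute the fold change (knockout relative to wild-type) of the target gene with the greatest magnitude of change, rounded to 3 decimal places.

EGR10: ΔΔCt = (16.75−21.64) − (21.00−21.13) = -4.89 − (-0.13) = -4.76; fold change = 2^4.76 = 27.096
TP2: ΔΔCt = (30.74−21.64) − (26.82−21.13) = 9.10 − 5.69 = 3.41; fold change = 2^-3.41 = 0.094
CDK11: ΔΔCt = (24.43−21.64) − (22.78−21.13) = 2.79 − 1.65 = 1.14; fold change = 2^-1.14 = 0.454
FOS8: ΔΔCt = (28.10−21.64) − (23.63−21.13) = 6.46 − 2.50 = 3.96; fold change = 2^-3.96 = 0.064
EGR10 has the largest |ΔΔCt| = 4.76.

27.096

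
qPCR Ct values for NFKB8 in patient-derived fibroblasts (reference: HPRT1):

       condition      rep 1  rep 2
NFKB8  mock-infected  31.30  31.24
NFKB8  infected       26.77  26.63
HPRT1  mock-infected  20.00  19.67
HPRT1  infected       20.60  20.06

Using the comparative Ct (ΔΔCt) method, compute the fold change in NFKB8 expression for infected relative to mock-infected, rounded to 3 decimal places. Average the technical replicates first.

Mean Ct: NFKB8 mock-infected 31.270; NFKB8 infected 26.700; HPRT1 mock-infected 19.835; HPRT1 infected 20.330
ΔCt(mock-infected) = 31.270 − 19.835 = 11.435
ΔCt(infected) = 26.700 − 20.330 = 6.370
ΔΔCt = 6.370 − 11.435 = -5.065
Fold change = 2^(−(-5.065)) = 2^5.065 = 33.4747

33.475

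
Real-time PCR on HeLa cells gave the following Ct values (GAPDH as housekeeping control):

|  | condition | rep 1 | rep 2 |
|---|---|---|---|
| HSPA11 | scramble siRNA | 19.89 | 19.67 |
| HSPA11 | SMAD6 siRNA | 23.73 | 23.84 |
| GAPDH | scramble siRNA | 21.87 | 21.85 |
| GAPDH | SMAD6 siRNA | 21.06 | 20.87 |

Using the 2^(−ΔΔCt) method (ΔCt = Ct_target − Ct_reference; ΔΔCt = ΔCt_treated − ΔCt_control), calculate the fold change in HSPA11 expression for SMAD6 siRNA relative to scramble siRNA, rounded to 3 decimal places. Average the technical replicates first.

Mean Ct: HSPA11 scramble siRNA 19.780; HSPA11 SMAD6 siRNA 23.785; GAPDH scramble siRNA 21.860; GAPDH SMAD6 siRNA 20.965
ΔCt(scramble siRNA) = 19.780 − 21.860 = -2.080
ΔCt(SMAD6 siRNA) = 23.785 − 20.965 = 2.820
ΔΔCt = 2.820 − (-2.080) = 4.900
Fold change = 2^(−4.900) = 0.0335

0.033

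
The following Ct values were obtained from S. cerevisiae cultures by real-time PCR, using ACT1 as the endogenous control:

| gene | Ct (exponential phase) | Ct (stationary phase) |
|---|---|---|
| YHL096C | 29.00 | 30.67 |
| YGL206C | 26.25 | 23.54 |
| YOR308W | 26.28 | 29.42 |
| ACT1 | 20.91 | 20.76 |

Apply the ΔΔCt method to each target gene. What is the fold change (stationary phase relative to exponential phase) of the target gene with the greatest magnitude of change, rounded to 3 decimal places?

0.102

YHL096C: ΔΔCt = (30.67−20.76) − (29.00−20.91) = 9.91 − 8.09 = 1.82; fold change = 2^-1.82 = 0.283
YGL206C: ΔΔCt = (23.54−20.76) − (26.25−20.91) = 2.78 − 5.34 = -2.56; fold change = 2^2.56 = 5.897
YOR308W: ΔΔCt = (29.42−20.76) − (26.28−20.91) = 8.66 − 5.37 = 3.29; fold change = 2^-3.29 = 0.102
YOR308W has the largest |ΔΔCt| = 3.29.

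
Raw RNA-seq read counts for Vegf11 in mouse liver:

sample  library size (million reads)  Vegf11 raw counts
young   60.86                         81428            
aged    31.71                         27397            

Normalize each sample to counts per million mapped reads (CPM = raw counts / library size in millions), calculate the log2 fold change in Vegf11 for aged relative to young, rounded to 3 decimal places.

-0.631

CPM(young) = 81428 / 60.86 = 1337.9560
CPM(aged) = 27397 / 31.71 = 863.9861
Fold change = 863.9861 / 1337.9560 = 0.64575
log2(0.64575) = -0.6310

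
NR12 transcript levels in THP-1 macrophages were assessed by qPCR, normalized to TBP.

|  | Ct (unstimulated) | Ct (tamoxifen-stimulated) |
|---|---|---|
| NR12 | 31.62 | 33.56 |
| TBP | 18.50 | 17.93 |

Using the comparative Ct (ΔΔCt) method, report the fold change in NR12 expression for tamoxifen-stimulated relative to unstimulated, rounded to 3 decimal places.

0.176

ΔCt(unstimulated) = 31.620 − 18.500 = 13.120
ΔCt(tamoxifen-stimulated) = 33.560 − 17.930 = 15.630
ΔΔCt = 15.630 − 13.120 = 2.510
Fold change = 2^(−2.510) = 0.1756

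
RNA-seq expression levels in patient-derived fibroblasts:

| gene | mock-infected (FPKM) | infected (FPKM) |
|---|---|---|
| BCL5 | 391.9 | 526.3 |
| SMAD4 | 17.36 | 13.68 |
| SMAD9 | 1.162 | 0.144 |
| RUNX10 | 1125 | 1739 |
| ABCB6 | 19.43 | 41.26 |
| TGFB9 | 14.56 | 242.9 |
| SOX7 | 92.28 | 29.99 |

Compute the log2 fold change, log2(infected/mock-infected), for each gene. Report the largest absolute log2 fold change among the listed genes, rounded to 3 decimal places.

4.060

log2(526.3/391.9) = 0.425  (BCL5)
log2(13.68/17.36) = -0.344  (SMAD4)
log2(0.144/1.162) = -3.012  (SMAD9)
log2(1739/1125) = 0.628  (RUNX10)
log2(41.26/19.43) = 1.086  (ABCB6)
log2(242.9/14.56) = 4.060  (TGFB9)
log2(29.99/92.28) = -1.622  (SOX7)
The largest magnitude belongs to TGFB9.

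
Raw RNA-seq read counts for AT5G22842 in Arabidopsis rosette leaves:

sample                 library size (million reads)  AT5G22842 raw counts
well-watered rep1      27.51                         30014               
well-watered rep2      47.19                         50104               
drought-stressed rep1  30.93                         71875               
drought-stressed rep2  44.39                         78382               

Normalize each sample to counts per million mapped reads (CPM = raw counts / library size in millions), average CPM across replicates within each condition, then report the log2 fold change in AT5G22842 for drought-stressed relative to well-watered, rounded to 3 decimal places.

0.926

CPM(well-watered rep1) = 30014 / 27.51 = 1091.0214
CPM(well-watered rep2) = 50104 / 47.19 = 1061.7504
CPM(drought-stressed rep1) = 71875 / 30.93 = 2323.7957
CPM(drought-stressed rep2) = 78382 / 44.39 = 1765.7581
mean CPM(well-watered) = 1076.3859; mean CPM(drought-stressed) = 2044.7769
Fold change = 2044.7769 / 1076.3859 = 1.89967
log2(1.89967) = 0.9257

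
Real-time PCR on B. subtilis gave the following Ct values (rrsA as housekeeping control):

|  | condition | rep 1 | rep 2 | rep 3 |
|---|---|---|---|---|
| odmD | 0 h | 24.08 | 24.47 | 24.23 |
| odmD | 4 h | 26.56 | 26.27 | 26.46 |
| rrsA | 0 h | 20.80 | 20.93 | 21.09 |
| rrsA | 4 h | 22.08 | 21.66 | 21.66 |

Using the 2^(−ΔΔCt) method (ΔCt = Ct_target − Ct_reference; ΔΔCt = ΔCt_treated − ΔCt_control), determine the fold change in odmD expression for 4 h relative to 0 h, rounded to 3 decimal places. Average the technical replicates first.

0.403

Mean Ct: odmD 0 h 24.260; odmD 4 h 26.430; rrsA 0 h 20.940; rrsA 4 h 21.800
ΔCt(0 h) = 24.260 − 20.940 = 3.320
ΔCt(4 h) = 26.430 − 21.800 = 4.630
ΔΔCt = 4.630 − 3.320 = 1.310
Fold change = 2^(−1.310) = 0.4033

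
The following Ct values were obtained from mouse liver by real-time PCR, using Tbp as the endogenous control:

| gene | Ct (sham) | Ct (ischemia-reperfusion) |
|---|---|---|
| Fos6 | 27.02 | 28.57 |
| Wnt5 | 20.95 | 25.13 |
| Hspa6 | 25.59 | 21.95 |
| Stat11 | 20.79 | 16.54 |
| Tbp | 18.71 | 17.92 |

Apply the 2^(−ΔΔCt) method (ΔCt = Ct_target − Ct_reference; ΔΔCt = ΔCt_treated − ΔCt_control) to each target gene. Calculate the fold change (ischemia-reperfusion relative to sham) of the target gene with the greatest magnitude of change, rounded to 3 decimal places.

Fos6: ΔΔCt = (28.57−17.92) − (27.02−18.71) = 10.65 − 8.31 = 2.34; fold change = 2^-2.34 = 0.198
Wnt5: ΔΔCt = (25.13−17.92) − (20.95−18.71) = 7.21 − 2.24 = 4.97; fold change = 2^-4.97 = 0.032
Hspa6: ΔΔCt = (21.95−17.92) − (25.59−18.71) = 4.03 − 6.88 = -2.85; fold change = 2^2.85 = 7.210
Stat11: ΔΔCt = (16.54−17.92) − (20.79−18.71) = -1.38 − 2.08 = -3.46; fold change = 2^3.46 = 11.004
Wnt5 has the largest |ΔΔCt| = 4.97.

0.032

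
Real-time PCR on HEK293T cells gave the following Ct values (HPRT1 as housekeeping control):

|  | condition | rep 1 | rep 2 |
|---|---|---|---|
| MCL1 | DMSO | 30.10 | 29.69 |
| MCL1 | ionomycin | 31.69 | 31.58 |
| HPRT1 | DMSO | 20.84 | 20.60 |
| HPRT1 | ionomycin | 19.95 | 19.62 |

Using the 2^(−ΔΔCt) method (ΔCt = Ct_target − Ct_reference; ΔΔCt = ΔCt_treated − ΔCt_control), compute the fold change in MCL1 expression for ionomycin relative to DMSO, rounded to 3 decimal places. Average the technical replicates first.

Mean Ct: MCL1 DMSO 29.895; MCL1 ionomycin 31.635; HPRT1 DMSO 20.720; HPRT1 ionomycin 19.785
ΔCt(DMSO) = 29.895 − 20.720 = 9.175
ΔCt(ionomycin) = 31.635 − 19.785 = 11.850
ΔΔCt = 11.850 − 9.175 = 2.675
Fold change = 2^(−2.675) = 0.1566

0.157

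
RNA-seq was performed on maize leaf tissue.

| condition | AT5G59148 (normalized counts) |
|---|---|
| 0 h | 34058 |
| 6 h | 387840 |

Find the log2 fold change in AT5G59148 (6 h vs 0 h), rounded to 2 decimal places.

Fold change = 387840 / 34058 = 11.3876
log2(11.3876) = 3.509

3.51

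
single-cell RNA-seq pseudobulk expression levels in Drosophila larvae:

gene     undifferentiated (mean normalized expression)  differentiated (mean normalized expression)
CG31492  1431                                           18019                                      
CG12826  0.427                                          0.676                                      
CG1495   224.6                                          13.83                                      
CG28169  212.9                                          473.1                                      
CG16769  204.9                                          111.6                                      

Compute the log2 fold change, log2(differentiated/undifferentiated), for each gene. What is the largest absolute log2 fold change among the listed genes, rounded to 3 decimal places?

4.021

log2(18019/1431) = 3.654  (CG31492)
log2(0.676/0.427) = 0.663  (CG12826)
log2(13.83/224.6) = -4.021  (CG1495)
log2(473.1/212.9) = 1.152  (CG28169)
log2(111.6/204.9) = -0.877  (CG16769)
The largest magnitude belongs to CG1495.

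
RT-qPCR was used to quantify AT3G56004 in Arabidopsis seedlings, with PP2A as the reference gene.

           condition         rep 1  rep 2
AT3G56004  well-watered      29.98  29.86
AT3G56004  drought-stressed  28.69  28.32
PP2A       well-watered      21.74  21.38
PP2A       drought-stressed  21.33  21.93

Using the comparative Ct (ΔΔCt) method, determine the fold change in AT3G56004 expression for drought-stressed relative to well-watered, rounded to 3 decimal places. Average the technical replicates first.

2.799

Mean Ct: AT3G56004 well-watered 29.920; AT3G56004 drought-stressed 28.505; PP2A well-watered 21.560; PP2A drought-stressed 21.630
ΔCt(well-watered) = 29.920 − 21.560 = 8.360
ΔCt(drought-stressed) = 28.505 − 21.630 = 6.875
ΔΔCt = 6.875 − 8.360 = -1.485
Fold change = 2^(−(-1.485)) = 2^1.485 = 2.7992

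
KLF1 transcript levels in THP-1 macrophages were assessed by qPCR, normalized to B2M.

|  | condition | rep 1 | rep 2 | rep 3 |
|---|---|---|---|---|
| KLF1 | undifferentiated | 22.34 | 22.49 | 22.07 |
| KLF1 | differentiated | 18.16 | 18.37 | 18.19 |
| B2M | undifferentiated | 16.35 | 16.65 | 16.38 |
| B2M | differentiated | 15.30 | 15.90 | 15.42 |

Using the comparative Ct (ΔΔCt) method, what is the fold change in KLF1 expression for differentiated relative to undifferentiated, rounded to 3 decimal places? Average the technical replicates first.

8.815

Mean Ct: KLF1 undifferentiated 22.300; KLF1 differentiated 18.240; B2M undifferentiated 16.460; B2M differentiated 15.540
ΔCt(undifferentiated) = 22.300 − 16.460 = 5.840
ΔCt(differentiated) = 18.240 − 15.540 = 2.700
ΔΔCt = 2.700 − 5.840 = -3.140
Fold change = 2^(−(-3.140)) = 2^3.140 = 8.8152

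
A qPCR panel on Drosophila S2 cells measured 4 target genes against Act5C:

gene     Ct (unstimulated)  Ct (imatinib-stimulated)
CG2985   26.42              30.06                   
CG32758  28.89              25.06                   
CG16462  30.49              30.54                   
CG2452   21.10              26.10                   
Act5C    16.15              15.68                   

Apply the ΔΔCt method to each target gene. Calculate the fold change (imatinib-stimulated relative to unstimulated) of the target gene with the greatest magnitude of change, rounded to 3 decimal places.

CG2985: ΔΔCt = (30.06−15.68) − (26.42−16.15) = 14.38 − 10.27 = 4.11; fold change = 2^-4.11 = 0.058
CG32758: ΔΔCt = (25.06−15.68) − (28.89−16.15) = 9.38 − 12.74 = -3.36; fold change = 2^3.36 = 10.267
CG16462: ΔΔCt = (30.54−15.68) − (30.49−16.15) = 14.86 − 14.34 = 0.52; fold change = 2^-0.52 = 0.697
CG2452: ΔΔCt = (26.10−15.68) − (21.10−16.15) = 10.42 − 4.95 = 5.47; fold change = 2^-5.47 = 0.023
CG2452 has the largest |ΔΔCt| = 5.47.

0.023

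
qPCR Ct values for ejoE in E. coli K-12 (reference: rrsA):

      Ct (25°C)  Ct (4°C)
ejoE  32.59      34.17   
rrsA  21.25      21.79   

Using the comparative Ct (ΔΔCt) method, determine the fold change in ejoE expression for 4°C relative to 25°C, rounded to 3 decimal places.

0.486

ΔCt(25°C) = 32.590 − 21.250 = 11.340
ΔCt(4°C) = 34.170 − 21.790 = 12.380
ΔΔCt = 12.380 − 11.340 = 1.040
Fold change = 2^(−1.040) = 0.4863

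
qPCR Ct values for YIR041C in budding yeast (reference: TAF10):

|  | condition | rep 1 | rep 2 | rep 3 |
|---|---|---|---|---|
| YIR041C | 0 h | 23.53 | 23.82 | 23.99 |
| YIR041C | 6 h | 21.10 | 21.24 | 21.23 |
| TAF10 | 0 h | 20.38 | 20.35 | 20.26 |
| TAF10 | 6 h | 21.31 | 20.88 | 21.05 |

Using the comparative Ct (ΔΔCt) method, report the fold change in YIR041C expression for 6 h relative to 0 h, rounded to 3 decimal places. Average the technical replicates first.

Mean Ct: YIR041C 0 h 23.780; YIR041C 6 h 21.190; TAF10 0 h 20.330; TAF10 6 h 21.080
ΔCt(0 h) = 23.780 − 20.330 = 3.450
ΔCt(6 h) = 21.190 − 21.080 = 0.110
ΔΔCt = 0.110 − 3.450 = -3.340
Fold change = 2^(−(-3.340)) = 2^3.340 = 10.1261

10.126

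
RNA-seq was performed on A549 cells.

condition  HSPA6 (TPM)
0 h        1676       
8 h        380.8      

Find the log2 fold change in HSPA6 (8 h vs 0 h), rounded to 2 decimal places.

-2.14

Fold change = 380.8 / 1676 = 0.2272
log2(0.2272) = -2.138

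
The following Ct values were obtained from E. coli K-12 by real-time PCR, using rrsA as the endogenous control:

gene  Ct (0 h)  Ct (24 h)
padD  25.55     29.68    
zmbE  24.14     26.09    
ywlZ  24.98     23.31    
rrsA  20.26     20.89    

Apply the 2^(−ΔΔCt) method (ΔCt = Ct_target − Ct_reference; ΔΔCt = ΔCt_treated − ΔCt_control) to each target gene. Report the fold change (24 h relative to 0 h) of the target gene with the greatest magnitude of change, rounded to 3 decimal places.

0.088

padD: ΔΔCt = (29.68−20.89) − (25.55−20.26) = 8.79 − 5.29 = 3.50; fold change = 2^-3.50 = 0.088
zmbE: ΔΔCt = (26.09−20.89) − (24.14−20.26) = 5.20 − 3.88 = 1.32; fold change = 2^-1.32 = 0.401
ywlZ: ΔΔCt = (23.31−20.89) − (24.98−20.26) = 2.42 − 4.72 = -2.30; fold change = 2^2.30 = 4.925
padD has the largest |ΔΔCt| = 3.50.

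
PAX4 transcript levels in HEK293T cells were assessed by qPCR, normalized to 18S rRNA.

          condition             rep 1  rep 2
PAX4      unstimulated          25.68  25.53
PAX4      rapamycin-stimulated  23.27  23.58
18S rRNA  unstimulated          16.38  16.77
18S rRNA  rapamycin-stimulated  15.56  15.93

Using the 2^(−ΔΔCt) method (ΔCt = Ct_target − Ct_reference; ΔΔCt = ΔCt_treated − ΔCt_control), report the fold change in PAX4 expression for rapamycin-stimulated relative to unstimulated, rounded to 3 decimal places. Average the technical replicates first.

2.549

Mean Ct: PAX4 unstimulated 25.605; PAX4 rapamycin-stimulated 23.425; 18S rRNA unstimulated 16.575; 18S rRNA rapamycin-stimulated 15.745
ΔCt(unstimulated) = 25.605 − 16.575 = 9.030
ΔCt(rapamycin-stimulated) = 23.425 − 15.745 = 7.680
ΔΔCt = 7.680 − 9.030 = -1.350
Fold change = 2^(−(-1.350)) = 2^1.350 = 2.5491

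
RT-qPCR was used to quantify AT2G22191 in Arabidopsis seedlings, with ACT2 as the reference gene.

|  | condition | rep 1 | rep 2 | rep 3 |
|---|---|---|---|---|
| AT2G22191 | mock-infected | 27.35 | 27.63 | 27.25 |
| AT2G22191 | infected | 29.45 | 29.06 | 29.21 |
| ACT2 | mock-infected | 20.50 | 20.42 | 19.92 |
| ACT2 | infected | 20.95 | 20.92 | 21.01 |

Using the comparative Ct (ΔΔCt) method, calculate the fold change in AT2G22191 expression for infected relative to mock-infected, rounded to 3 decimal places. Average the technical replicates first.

Mean Ct: AT2G22191 mock-infected 27.410; AT2G22191 infected 29.240; ACT2 mock-infected 20.280; ACT2 infected 20.960
ΔCt(mock-infected) = 27.410 − 20.280 = 7.130
ΔCt(infected) = 29.240 − 20.960 = 8.280
ΔΔCt = 8.280 − 7.130 = 1.150
Fold change = 2^(−1.150) = 0.4506

0.451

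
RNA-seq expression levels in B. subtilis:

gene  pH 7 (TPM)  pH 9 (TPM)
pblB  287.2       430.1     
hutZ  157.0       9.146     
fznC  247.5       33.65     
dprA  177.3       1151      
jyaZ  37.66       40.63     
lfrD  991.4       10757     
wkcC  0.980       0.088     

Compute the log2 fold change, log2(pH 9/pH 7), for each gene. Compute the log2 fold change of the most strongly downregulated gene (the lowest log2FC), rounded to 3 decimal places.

log2(430.1/287.2) = 0.583  (pblB)
log2(9.146/157.0) = -4.101  (hutZ)
log2(33.65/247.5) = -2.879  (fznC)
log2(1151/177.3) = 2.699  (dprA)
log2(40.63/37.66) = 0.110  (jyaZ)
log2(10757/991.4) = 3.440  (lfrD)
log2(0.088/0.980) = -3.477  (wkcC)
hutZ is most strongly downregulated.

-4.101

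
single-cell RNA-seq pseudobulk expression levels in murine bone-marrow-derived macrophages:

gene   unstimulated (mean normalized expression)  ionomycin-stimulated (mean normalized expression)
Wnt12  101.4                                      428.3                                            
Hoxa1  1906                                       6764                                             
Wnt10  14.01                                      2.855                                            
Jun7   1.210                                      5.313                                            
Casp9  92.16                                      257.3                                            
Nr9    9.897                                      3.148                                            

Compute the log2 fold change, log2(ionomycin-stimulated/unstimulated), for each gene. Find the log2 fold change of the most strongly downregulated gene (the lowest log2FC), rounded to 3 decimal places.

log2(428.3/101.4) = 2.079  (Wnt12)
log2(6764/1906) = 1.827  (Hoxa1)
log2(2.855/14.01) = -2.295  (Wnt10)
log2(5.313/1.210) = 2.135  (Jun7)
log2(257.3/92.16) = 1.481  (Casp9)
log2(3.148/9.897) = -1.653  (Nr9)
Wnt10 is most strongly downregulated.

-2.295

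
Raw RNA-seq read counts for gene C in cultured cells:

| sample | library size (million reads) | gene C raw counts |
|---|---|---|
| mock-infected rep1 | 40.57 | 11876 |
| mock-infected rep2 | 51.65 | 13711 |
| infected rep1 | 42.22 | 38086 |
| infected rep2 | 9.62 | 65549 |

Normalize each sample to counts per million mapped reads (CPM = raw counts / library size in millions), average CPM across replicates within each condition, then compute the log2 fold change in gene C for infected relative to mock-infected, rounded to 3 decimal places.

3.789

CPM(mock-infected rep1) = 11876 / 40.57 = 292.7286
CPM(mock-infected rep2) = 13711 / 51.65 = 265.4598
CPM(infected rep1) = 38086 / 42.22 = 902.0843
CPM(infected rep2) = 65549 / 9.62 = 6813.8254
mean CPM(mock-infected) = 279.0942; mean CPM(infected) = 3857.9548
Fold change = 3857.9548 / 279.0942 = 13.82313
log2(13.82313) = 3.7890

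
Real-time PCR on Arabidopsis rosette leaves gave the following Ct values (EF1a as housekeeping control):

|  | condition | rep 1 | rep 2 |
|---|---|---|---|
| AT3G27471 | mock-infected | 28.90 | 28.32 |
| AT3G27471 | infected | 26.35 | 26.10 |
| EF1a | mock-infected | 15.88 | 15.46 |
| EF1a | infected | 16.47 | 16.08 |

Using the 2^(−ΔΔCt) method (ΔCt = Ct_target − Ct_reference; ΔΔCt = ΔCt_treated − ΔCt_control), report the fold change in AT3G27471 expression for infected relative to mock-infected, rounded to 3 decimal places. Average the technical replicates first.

7.945

Mean Ct: AT3G27471 mock-infected 28.610; AT3G27471 infected 26.225; EF1a mock-infected 15.670; EF1a infected 16.275
ΔCt(mock-infected) = 28.610 − 15.670 = 12.940
ΔCt(infected) = 26.225 − 16.275 = 9.950
ΔΔCt = 9.950 − 12.940 = -2.990
Fold change = 2^(−(-2.990)) = 2^2.990 = 7.9447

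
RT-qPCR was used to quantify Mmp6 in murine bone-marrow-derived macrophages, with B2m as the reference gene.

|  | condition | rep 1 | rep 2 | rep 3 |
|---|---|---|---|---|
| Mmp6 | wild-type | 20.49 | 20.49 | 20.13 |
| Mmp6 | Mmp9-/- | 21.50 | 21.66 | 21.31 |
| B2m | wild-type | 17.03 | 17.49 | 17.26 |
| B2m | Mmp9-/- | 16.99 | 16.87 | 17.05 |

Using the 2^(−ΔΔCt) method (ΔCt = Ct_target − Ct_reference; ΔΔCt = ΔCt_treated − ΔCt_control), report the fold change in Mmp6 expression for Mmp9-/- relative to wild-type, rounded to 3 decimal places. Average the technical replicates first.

0.376

Mean Ct: Mmp6 wild-type 20.370; Mmp6 Mmp9-/- 21.490; B2m wild-type 17.260; B2m Mmp9-/- 16.970
ΔCt(wild-type) = 20.370 − 17.260 = 3.110
ΔCt(Mmp9-/-) = 21.490 − 16.970 = 4.520
ΔΔCt = 4.520 − 3.110 = 1.410
Fold change = 2^(−1.410) = 0.3763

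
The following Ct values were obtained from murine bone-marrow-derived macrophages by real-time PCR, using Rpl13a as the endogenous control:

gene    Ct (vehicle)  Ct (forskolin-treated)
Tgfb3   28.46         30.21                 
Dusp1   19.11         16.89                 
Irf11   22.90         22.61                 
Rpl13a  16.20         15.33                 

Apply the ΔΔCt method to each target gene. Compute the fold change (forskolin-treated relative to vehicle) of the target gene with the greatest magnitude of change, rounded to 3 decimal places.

0.163

Tgfb3: ΔΔCt = (30.21−15.33) − (28.46−16.20) = 14.88 − 12.26 = 2.62; fold change = 2^-2.62 = 0.163
Dusp1: ΔΔCt = (16.89−15.33) − (19.11−16.20) = 1.56 − 2.91 = -1.35; fold change = 2^1.35 = 2.549
Irf11: ΔΔCt = (22.61−15.33) − (22.90−16.20) = 7.28 − 6.70 = 0.58; fold change = 2^-0.58 = 0.669
Tgfb3 has the largest |ΔΔCt| = 2.62.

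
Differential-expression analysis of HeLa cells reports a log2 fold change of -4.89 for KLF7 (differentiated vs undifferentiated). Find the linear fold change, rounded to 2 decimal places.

Fold change = 2^(-4.89) = 0.034
That is, KLF7 drops to 3.4% of the undifferentiated level.

0.03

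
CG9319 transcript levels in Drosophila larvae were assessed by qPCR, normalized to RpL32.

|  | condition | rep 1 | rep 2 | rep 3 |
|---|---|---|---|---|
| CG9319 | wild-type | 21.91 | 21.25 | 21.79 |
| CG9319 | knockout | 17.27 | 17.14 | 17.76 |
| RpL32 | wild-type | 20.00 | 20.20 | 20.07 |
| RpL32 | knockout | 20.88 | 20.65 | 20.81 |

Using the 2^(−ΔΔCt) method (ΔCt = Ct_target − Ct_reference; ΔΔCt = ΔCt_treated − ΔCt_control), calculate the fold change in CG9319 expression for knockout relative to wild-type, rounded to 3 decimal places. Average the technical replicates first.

Mean Ct: CG9319 wild-type 21.650; CG9319 knockout 17.390; RpL32 wild-type 20.090; RpL32 knockout 20.780
ΔCt(wild-type) = 21.650 − 20.090 = 1.560
ΔCt(knockout) = 17.390 − 20.780 = -3.390
ΔΔCt = -3.390 − 1.560 = -4.950
Fold change = 2^(−(-4.950)) = 2^4.950 = 30.9100

30.910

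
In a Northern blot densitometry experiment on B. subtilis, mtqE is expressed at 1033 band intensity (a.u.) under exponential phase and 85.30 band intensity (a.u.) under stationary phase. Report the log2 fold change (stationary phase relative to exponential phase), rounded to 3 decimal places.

Fold change = 85.30 / 1033 = 0.0826
log2(0.0826) = -3.5982

-3.598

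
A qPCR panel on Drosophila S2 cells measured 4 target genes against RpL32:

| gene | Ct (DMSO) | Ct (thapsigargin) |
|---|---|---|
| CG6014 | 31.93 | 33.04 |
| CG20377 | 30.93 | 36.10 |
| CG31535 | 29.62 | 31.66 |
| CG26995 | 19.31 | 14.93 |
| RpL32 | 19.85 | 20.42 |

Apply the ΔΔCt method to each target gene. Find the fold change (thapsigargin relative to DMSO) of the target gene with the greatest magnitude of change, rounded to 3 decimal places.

30.910

CG6014: ΔΔCt = (33.04−20.42) − (31.93−19.85) = 12.62 − 12.08 = 0.54; fold change = 2^-0.54 = 0.688
CG20377: ΔΔCt = (36.10−20.42) − (30.93−19.85) = 15.68 − 11.08 = 4.60; fold change = 2^-4.60 = 0.041
CG31535: ΔΔCt = (31.66−20.42) − (29.62−19.85) = 11.24 − 9.77 = 1.47; fold change = 2^-1.47 = 0.361
CG26995: ΔΔCt = (14.93−20.42) − (19.31−19.85) = -5.49 − (-0.54) = -4.95; fold change = 2^4.95 = 30.910
CG26995 has the largest |ΔΔCt| = 4.95.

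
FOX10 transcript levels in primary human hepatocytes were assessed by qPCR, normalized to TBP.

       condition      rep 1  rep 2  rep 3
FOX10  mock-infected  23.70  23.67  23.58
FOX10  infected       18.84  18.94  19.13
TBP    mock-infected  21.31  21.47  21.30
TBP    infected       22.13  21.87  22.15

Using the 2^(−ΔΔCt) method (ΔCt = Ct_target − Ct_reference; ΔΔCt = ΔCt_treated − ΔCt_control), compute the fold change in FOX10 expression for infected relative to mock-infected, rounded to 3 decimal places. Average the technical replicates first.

Mean Ct: FOX10 mock-infected 23.650; FOX10 infected 18.970; TBP mock-infected 21.360; TBP infected 22.050
ΔCt(mock-infected) = 23.650 − 21.360 = 2.290
ΔCt(infected) = 18.970 − 22.050 = -3.080
ΔΔCt = -3.080 − 2.290 = -5.370
Fold change = 2^(−(-5.370)) = 2^5.370 = 41.3553

41.355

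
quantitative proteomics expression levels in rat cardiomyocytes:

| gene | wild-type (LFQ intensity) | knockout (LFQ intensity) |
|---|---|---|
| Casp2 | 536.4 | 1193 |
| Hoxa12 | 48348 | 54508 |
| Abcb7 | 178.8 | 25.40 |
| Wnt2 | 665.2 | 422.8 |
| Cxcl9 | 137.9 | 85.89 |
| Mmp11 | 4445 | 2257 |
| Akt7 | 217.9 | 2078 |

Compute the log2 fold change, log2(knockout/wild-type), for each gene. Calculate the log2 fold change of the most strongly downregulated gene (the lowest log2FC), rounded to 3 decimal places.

-2.815

log2(1193/536.4) = 1.153  (Casp2)
log2(54508/48348) = 0.173  (Hoxa12)
log2(25.40/178.8) = -2.815  (Abcb7)
log2(422.8/665.2) = -0.654  (Wnt2)
log2(85.89/137.9) = -0.683  (Cxcl9)
log2(2257/4445) = -0.978  (Mmp11)
log2(2078/217.9) = 3.253  (Akt7)
Abcb7 is most strongly downregulated.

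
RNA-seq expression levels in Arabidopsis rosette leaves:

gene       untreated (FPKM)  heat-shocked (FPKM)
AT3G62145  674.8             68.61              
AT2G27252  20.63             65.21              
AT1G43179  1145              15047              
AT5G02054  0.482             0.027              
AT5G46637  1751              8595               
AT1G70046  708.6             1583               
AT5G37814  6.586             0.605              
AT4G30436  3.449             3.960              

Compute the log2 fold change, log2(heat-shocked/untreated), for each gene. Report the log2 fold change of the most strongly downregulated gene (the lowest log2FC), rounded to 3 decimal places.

-4.158

log2(68.61/674.8) = -3.298  (AT3G62145)
log2(65.21/20.63) = 1.660  (AT2G27252)
log2(15047/1145) = 3.716  (AT1G43179)
log2(0.027/0.482) = -4.158  (AT5G02054)
log2(8595/1751) = 2.295  (AT5G46637)
log2(1583/708.6) = 1.160  (AT1G70046)
log2(0.605/6.586) = -3.444  (AT5G37814)
log2(3.960/3.449) = 0.199  (AT4G30436)
AT5G02054 is most strongly downregulated.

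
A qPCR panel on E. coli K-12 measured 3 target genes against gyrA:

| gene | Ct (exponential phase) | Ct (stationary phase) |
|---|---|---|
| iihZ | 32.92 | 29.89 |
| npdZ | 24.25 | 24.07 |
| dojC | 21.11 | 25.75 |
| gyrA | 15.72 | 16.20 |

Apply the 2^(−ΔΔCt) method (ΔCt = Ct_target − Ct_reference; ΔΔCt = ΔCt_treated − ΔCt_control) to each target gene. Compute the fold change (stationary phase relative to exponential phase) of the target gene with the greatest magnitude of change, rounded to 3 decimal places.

iihZ: ΔΔCt = (29.89−16.20) − (32.92−15.72) = 13.69 − 17.20 = -3.51; fold change = 2^3.51 = 11.392
npdZ: ΔΔCt = (24.07−16.20) − (24.25−15.72) = 7.87 − 8.53 = -0.66; fold change = 2^0.66 = 1.580
dojC: ΔΔCt = (25.75−16.20) − (21.11−15.72) = 9.55 − 5.39 = 4.16; fold change = 2^-4.16 = 0.056
dojC has the largest |ΔΔCt| = 4.16.

0.056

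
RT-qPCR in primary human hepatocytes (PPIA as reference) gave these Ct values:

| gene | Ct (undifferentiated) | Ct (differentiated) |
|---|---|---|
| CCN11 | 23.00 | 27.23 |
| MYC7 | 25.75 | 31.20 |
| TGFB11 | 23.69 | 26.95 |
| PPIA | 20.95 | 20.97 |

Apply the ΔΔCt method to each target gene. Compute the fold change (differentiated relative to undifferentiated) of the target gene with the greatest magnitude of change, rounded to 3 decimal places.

0.023

CCN11: ΔΔCt = (27.23−20.97) − (23.00−20.95) = 6.26 − 2.05 = 4.21; fold change = 2^-4.21 = 0.054
MYC7: ΔΔCt = (31.20−20.97) − (25.75−20.95) = 10.23 − 4.80 = 5.43; fold change = 2^-5.43 = 0.023
TGFB11: ΔΔCt = (26.95−20.97) − (23.69−20.95) = 5.98 − 2.74 = 3.24; fold change = 2^-3.24 = 0.106
MYC7 has the largest |ΔΔCt| = 5.43.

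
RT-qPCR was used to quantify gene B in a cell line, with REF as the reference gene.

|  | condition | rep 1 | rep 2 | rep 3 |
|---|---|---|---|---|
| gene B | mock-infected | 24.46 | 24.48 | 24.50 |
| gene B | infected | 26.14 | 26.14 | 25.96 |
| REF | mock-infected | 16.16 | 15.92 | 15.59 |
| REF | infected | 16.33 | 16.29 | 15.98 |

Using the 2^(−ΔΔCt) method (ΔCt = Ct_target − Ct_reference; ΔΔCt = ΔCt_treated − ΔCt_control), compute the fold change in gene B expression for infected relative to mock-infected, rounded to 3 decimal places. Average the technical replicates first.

Mean Ct: gene B mock-infected 24.480; gene B infected 26.080; REF mock-infected 15.890; REF infected 16.200
ΔCt(mock-infected) = 24.480 − 15.890 = 8.590
ΔCt(infected) = 26.080 − 16.200 = 9.880
ΔΔCt = 9.880 − 8.590 = 1.290
Fold change = 2^(−1.290) = 0.4090

0.409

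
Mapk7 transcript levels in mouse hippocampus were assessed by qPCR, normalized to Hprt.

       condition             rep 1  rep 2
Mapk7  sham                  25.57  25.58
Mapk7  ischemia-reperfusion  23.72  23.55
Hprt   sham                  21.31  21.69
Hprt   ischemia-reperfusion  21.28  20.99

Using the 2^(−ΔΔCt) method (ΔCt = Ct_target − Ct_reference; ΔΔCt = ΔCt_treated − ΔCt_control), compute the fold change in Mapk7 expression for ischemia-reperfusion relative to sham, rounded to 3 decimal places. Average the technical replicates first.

Mean Ct: Mapk7 sham 25.575; Mapk7 ischemia-reperfusion 23.635; Hprt sham 21.500; Hprt ischemia-reperfusion 21.135
ΔCt(sham) = 25.575 − 21.500 = 4.075
ΔCt(ischemia-reperfusion) = 23.635 − 21.135 = 2.500
ΔΔCt = 2.500 − 4.075 = -1.575
Fold change = 2^(−(-1.575)) = 2^1.575 = 2.9794

2.979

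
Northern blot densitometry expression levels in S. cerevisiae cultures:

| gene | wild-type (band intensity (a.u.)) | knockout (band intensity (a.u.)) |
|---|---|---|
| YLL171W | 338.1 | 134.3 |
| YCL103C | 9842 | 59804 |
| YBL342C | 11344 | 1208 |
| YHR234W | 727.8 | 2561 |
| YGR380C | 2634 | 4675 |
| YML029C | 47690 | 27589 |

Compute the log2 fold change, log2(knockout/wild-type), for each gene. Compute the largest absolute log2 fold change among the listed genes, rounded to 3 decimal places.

log2(134.3/338.1) = -1.332  (YLL171W)
log2(59804/9842) = 2.603  (YCL103C)
log2(1208/11344) = -3.231  (YBL342C)
log2(2561/727.8) = 1.815  (YHR234W)
log2(4675/2634) = 0.828  (YGR380C)
log2(27589/47690) = -0.790  (YML029C)
The largest magnitude belongs to YBL342C.

3.231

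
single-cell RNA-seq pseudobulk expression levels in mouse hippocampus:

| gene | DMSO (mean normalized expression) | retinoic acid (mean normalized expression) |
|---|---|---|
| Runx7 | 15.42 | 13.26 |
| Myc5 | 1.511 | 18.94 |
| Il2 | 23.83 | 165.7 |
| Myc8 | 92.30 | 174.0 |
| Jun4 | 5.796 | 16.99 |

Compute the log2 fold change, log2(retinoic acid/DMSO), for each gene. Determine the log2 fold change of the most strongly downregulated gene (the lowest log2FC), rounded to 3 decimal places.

log2(13.26/15.42) = -0.218  (Runx7)
log2(18.94/1.511) = 3.648  (Myc5)
log2(165.7/23.83) = 2.798  (Il2)
log2(174.0/92.30) = 0.915  (Myc8)
log2(16.99/5.796) = 1.552  (Jun4)
Runx7 is most strongly downregulated.

-0.218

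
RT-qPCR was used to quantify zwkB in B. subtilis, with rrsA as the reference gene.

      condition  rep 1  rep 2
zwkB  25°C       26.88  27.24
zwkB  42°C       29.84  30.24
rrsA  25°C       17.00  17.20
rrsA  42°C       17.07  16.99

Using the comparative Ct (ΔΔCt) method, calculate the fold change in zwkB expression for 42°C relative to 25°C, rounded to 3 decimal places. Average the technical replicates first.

Mean Ct: zwkB 25°C 27.060; zwkB 42°C 30.040; rrsA 25°C 17.100; rrsA 42°C 17.030
ΔCt(25°C) = 27.060 − 17.100 = 9.960
ΔCt(42°C) = 30.040 − 17.030 = 13.010
ΔΔCt = 13.010 − 9.960 = 3.050
Fold change = 2^(−3.050) = 0.1207

0.121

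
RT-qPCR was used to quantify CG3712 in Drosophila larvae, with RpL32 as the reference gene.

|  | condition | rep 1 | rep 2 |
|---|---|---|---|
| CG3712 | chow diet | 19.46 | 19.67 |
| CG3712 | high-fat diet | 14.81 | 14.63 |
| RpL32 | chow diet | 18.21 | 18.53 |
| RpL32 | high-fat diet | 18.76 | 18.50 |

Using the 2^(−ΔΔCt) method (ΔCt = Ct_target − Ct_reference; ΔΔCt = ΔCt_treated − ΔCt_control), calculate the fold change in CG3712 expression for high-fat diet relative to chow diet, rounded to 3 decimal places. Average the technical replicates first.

34.416

Mean Ct: CG3712 chow diet 19.565; CG3712 high-fat diet 14.720; RpL32 chow diet 18.370; RpL32 high-fat diet 18.630
ΔCt(chow diet) = 19.565 − 18.370 = 1.195
ΔCt(high-fat diet) = 14.720 − 18.630 = -3.910
ΔΔCt = -3.910 − 1.195 = -5.105
Fold change = 2^(−(-5.105)) = 2^5.105 = 34.4158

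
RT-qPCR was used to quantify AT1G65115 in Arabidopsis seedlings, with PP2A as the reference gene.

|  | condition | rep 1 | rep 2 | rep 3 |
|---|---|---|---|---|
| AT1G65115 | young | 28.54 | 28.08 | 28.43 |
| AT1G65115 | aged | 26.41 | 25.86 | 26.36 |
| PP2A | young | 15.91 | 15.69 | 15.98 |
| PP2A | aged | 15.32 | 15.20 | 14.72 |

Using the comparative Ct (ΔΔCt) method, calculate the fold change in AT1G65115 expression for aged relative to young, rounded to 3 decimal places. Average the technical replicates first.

2.567

Mean Ct: AT1G65115 young 28.350; AT1G65115 aged 26.210; PP2A young 15.860; PP2A aged 15.080
ΔCt(young) = 28.350 − 15.860 = 12.490
ΔCt(aged) = 26.210 − 15.080 = 11.130
ΔΔCt = 11.130 − 12.490 = -1.360
Fold change = 2^(−(-1.360)) = 2^1.360 = 2.5669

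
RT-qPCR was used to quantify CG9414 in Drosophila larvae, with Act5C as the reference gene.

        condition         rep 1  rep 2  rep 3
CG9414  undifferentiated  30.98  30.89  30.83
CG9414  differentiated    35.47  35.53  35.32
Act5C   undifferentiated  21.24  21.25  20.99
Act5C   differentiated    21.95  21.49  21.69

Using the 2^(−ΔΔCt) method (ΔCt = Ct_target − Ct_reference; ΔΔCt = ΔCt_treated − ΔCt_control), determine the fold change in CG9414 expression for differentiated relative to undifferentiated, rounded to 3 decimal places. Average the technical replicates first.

0.063

Mean Ct: CG9414 undifferentiated 30.900; CG9414 differentiated 35.440; Act5C undifferentiated 21.160; Act5C differentiated 21.710
ΔCt(undifferentiated) = 30.900 − 21.160 = 9.740
ΔCt(differentiated) = 35.440 − 21.710 = 13.730
ΔΔCt = 13.730 − 9.740 = 3.990
Fold change = 2^(−3.990) = 0.0629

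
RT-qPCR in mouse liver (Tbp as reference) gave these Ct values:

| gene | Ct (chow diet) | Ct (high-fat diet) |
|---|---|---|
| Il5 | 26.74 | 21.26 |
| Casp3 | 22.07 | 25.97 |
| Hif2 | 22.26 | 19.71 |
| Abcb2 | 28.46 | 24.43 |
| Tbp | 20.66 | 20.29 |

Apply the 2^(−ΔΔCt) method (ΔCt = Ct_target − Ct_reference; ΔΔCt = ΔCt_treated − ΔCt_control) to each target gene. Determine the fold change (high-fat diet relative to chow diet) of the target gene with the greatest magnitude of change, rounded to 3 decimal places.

34.535

Il5: ΔΔCt = (21.26−20.29) − (26.74−20.66) = 0.97 − 6.08 = -5.11; fold change = 2^5.11 = 34.535
Casp3: ΔΔCt = (25.97−20.29) − (22.07−20.66) = 5.68 − 1.41 = 4.27; fold change = 2^-4.27 = 0.052
Hif2: ΔΔCt = (19.71−20.29) − (22.26−20.66) = -0.58 − 1.60 = -2.18; fold change = 2^2.18 = 4.532
Abcb2: ΔΔCt = (24.43−20.29) − (28.46−20.66) = 4.14 − 7.80 = -3.66; fold change = 2^3.66 = 12.641
Il5 has the largest |ΔΔCt| = 5.11.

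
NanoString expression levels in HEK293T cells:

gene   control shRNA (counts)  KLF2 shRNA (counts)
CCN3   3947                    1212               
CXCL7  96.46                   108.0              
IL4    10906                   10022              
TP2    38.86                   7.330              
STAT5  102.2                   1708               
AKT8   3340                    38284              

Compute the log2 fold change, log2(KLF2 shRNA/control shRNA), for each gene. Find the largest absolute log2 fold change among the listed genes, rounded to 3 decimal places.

log2(1212/3947) = -1.703  (CCN3)
log2(108.0/96.46) = 0.163  (CXCL7)
log2(10022/10906) = -0.122  (IL4)
log2(7.330/38.86) = -2.406  (TP2)
log2(1708/102.2) = 4.063  (STAT5)
log2(38284/3340) = 3.519  (AKT8)
The largest magnitude belongs to STAT5.

4.063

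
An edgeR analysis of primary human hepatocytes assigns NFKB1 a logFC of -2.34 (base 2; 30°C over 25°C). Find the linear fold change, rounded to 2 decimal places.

0.20

Fold change = 2^(-2.34) = 0.198
That is, NFKB1 drops to 19.8% of the 25°C level.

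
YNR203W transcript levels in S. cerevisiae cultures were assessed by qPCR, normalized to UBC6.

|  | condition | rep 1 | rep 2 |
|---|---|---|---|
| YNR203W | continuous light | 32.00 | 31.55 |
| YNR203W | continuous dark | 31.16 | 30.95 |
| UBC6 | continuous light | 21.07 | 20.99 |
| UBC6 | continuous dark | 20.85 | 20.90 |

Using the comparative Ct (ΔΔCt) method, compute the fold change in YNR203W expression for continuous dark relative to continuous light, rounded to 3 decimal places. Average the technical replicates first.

Mean Ct: YNR203W continuous light 31.775; YNR203W continuous dark 31.055; UBC6 continuous light 21.030; UBC6 continuous dark 20.875
ΔCt(continuous light) = 31.775 − 21.030 = 10.745
ΔCt(continuous dark) = 31.055 − 20.875 = 10.180
ΔΔCt = 10.180 − 10.745 = -0.565
Fold change = 2^(−(-0.565)) = 2^0.565 = 1.4794

1.479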